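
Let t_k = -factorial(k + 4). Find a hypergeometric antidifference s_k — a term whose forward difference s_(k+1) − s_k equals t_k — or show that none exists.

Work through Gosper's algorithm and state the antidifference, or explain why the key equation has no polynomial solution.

no hypergeometric antidifference exists

The ratio is k + 5.
Normal form (A,B,C) = (k + 5, 1, 1).
Need (k + 5)·f(k+1) − (1)·f(k) = 1.
d = -1 from the (1,0,0) case.
d = -1 < 0 ⇒ no nonzero polynomial f; not summable.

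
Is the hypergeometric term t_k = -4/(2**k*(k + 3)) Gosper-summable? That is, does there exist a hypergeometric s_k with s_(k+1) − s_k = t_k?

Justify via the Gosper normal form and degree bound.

No — negative degree bound, so no certificate f.

The ratio is (k + 3)/(2*(k + 4)).
Factor: A=k/2 + 3/2; B=k + 4; C=1.
Set up (k/2 + 3/2)·f(k+1) − (k + 3)·f(k) − (1) = 0.
From deg A=1, deg B=1, deg C=0: d=-1.
Negative degree bound (-1): no f exists, t_k not Gosper-summable.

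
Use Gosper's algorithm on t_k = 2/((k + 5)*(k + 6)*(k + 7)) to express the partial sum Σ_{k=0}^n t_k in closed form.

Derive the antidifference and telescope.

t_(k+1)/t_k = (k + 5)/(k + 8).
Factor: A=k + 5; B=k + 8; C=1.
f must satisfy (k + 5)·f(k+1) − (k + 7)·f(k) = 1.
From deg A=1, deg B=1, deg C=0: d=2.
A polynomial solution: f(k) = k*(k + 11)/60.
Certificate R = B(k−1)f/C = k*(k + 7)*(k + 11)/60 gives s_k = k*(k + 11)/(30*(k + 5)*(k + 6)).
Verify: 2/(k**3 + 18*k**2 + 107*k + 210) matches t_k.
Σ_(k=0)^n t_k = s_(n+1) − s_(0) = ((n**2 + 13*n + 12)/(30*(n**2 + 13*n + 42))) − (0), i.e. (n**2 + 13*n + 12)/(30*(n**2 + 13*n + 42)).

S(n) = (n**2 + 13*n + 12)/(30*(n**2 + 13*n + 42))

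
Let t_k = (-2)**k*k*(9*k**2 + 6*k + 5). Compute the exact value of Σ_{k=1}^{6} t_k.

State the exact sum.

Σ = 107520

Compute t_(k+1)/t_k: get 2*(-9*k**3 - 33*k**2 - 44*k - 20)/(k*(9*k**2 + 6*k + 5)).
Normal form (A,B,C) = (-2, 1, k**3 + 2*k**2/3 + 5*k/9).
Set up (-2)·f(k+1) − (1)·f(k) − (k**3 + 2*k**2/3 + 5*k/9) = 0.
Bound: deg f ≤ 3.
A polynomial solution: f(k) = -k*(k - 1)*(3*k - 1)/9.
Certificate R = B(k−1)f/C = -(k - 1)*(3*k - 1)/(9*k**2 + 6*k + 5) gives s_k = (-2)**k*k*(-3*k**2 + 4*k - 1).
Δs = (-2)**k*k*(9*k**2 + 6*k + 5), as required.
Sum = s_(7) − s_(1); s_(7) = 107520, s_(1) = 0 ⇒ 107520.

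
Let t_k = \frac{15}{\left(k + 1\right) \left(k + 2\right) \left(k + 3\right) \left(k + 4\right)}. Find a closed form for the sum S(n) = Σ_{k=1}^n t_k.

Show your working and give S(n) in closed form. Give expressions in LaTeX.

Compute t_(k+1)/t_k: get (k + 1)/(k + 5).
Normal form (A,B,C) = (k + 1, k + 5, 1).
Solve (k + 1)·f(k+1) − (k + 4)·f(k) = 1.
Degrees (1,1,0) ⇒ d ≤ 3.
A polynomial solution: f(k) = k*(k**2 + 6*k + 11)/18.
So s_k = (B(k−1)f/C)·t_k = (k*(k + 4)*(k**2 + 6*k + 11)/18)·t_k = 5*k*(k**2 + 6*k + 11)/(6*(k + 1)*(k + 2)*(k + 3)).
Check: Δs_k = 15/(k**4 + 10*k**3 + 35*k**2 + 50*k + 24). ✓
Σ_(k=1)^n t_k = s_(n+1) − s_(1) = (5*(n**3 + 9*n**2 + 26*n + 18)/(6*(n**3 + 9*n**2 + 26*n + 24))) − (5/8), i.e. 5*n*(n**2 + 9*n + 26)/(24*(n**3 + 9*n**2 + 26*n + 24)).

S(n) = \frac{5 n \left(n^{2} + 9 n + 26\right)}{24 \left(n^{3} + 9 n^{2} + 26 n + 24\right)}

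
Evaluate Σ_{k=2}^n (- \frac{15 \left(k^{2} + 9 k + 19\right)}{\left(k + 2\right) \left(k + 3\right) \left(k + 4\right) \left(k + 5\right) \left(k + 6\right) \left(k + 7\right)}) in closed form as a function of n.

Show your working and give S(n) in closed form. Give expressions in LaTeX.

S(n) = \frac{5 \left(- n^{3} - 15 n^{2} - 71 n + 87\right)}{192 \left(n^{3} + 15 n^{2} + 71 n + 105\right)}

Step 1: r(k) = (k + 2)*(9*k + (k + 1)**2 + 28)/((k + 8)*(k**2 + 9*k + 19)).
A = k + 2, B = k + 8, C = k**2 + 9*k + 19.
Key eq: (k + 2)·f(k+1) = (k + 7)·f(k) + (k**2 + 9*k + 19).
deg f ≤ 5 (via 1,1,2).
Coefficient equations give f(k) = k*(k + 3)*(k + 5)*(k**2 + 12*k + 44)/144.
So s_k = (B(k−1)f/C)·t_k = (k*(k + 3)*(k + 5)*(k + 7)*(k**2 + 12*k + 44)/(144*(k**2 + 9*k + 19)))·t_k = 5*k*(-k**2 - 12*k - 44)/(48*(k**3 + 12*k**2 + 44*k + 48)).
Δs = 15*(-k**2 - 9*k - 19)/(k**6 + 27*k**5 + 295*k**4 + 1665*k**3 + 5104*k**2 + 8028*k + 5040), as required.
Telescope: S(n) = s_(n+1) − s_(2) = 5*(-n**3 - 15*n**2 - 71*n - 57)/(48*(n**3 + 15*n**2 + 71*n + 105)) − (-5/64) = 5*(-n**3 - 15*n**2 - 71*n + 87)/(192*(n**3 + 15*n**2 + 71*n + 105)).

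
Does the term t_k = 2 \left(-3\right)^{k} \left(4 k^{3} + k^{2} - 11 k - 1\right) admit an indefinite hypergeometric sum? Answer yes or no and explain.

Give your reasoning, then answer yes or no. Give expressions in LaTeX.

Compute t_(k+1)/t_k: get 3*(-4*k**3 - 13*k**2 - 3*k + 7)/(4*k**3 + k**2 - 11*k - 1).
Normal form (A,B,C) = (-3, 1, k**3 + k**2/4 - 11*k/4 - 1/4).
Set up (-3)·f(k+1) − (1)·f(k) − (k**3 + k**2/4 - 11*k/4 - 1/4) = 0.
deg f ≤ 3 (via 0,0,3).
Match coefficients ⇒ f(k) = -(k**3 - 2*k**2 - 2*k + 2)/4.
Then R = B(k−1)f/C = -(k**3 - 2*k**2 - 2*k + 2)/(4*k**3 + k**2 - 11*k - 1), so s_k = R(k)·t_k = 2*(-3)**k*(-k**3 + 2*k**2 + 2*k - 2).
Verify: 2*(-3)**k*(4*k**3 + k**2 - 11*k - 1) matches t_k.

Yes. s_k = 2 \left(-3\right)^{k} \left(- k^{3} + 2 k^{2} + 2 k - 2\right).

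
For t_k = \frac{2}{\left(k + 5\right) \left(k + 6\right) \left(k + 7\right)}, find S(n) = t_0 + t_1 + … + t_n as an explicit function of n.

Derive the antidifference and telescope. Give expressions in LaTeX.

Step 1: r(k) = (k + 5)/(k + 8).
A = k + 5, B = k + 8, C = 1.
Key eq: (k + 5)·f(k+1) = (k + 7)·f(k) + (1).
Degrees (1,1,0) ⇒ d ≤ 2.
Coefficient equations give f(k) = k*(k + 11)/60.
R(k) = B(k−1)·f(k)/C(k) = k*(k + 7)*(k + 11)/60; s_k = R·t_k = k*(k + 11)/(30*(k + 5)*(k + 6)).
Check: Δs_k = 2/(k**3 + 18*k**2 + 107*k + 210). ✓
Evaluate: s_(n+1) = (n**2 + 13*n + 12)/(30*(n**2 + 13*n + 42)); subtract s_(0) = 0 ⇒ S(n) = (n**2 + 13*n + 12)/(30*(n**2 + 13*n + 42)).

S(n) = \frac{n^{2} + 13 n + 12}{30 \left(n^{2} + 13 n + 42\right)}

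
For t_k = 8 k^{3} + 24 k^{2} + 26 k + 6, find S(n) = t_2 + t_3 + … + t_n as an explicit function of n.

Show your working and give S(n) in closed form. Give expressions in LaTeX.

r(k) = (4*k**3 + 24*k**2 + 49*k + 32)/(4*k**3 + 12*k**2 + 13*k + 3) after simplifying.
Gosper form: A/B · C(k+1)/C(k) with A=1, B=1, C=k**3 + 3*k**2 + 13*k/4 + 3/4.
Key eq: (1)·f(k+1) = (1)·f(k) + (k**3 + 3*k**2 + 13*k/4 + 3/4).
Bound: deg f ≤ 4.
Solve for f: f(k) = k*(2*k**3 + 4*k**2 + 3*k - 3)/8 (degree 4 ≤ 4).
Certificate R = B(k−1)f/C = k*(2*k**3 + 4*k**2 + 3*k - 3)/(2*(4*k**3 + 12*k**2 + 13*k + 3)) gives s_k = k*(2*k**3 + 4*k**2 + 3*k - 3).
Check: Δs_k = 8*k**3 + 24*k**2 + 26*k + 6. ✓
Telescope: S(n) = s_(n+1) − s_(2) = 2*n**4 + 12*n**3 + 27*n**2 + 23*n + 6 − (70) = 2*n**4 + 12*n**3 + 27*n**2 + 23*n - 64.

S(n) = 2 n^{4} + 12 n^{3} + 27 n^{2} + 23 n - 64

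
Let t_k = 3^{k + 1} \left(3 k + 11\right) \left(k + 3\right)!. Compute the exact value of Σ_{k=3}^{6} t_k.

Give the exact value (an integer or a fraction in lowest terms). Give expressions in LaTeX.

Σ = 23808498480

r(k) = 3*(k + 4)*(3*k + 14)/(3*k + 11) after simplifying.
Gosper form: A/B · C(k+1)/C(k) with A=3*k + 12, B=1, C=k + 11/3.
Set up (3*k + 12)·f(k+1) − (1)·f(k) − (k + 11/3) = 0.
deg f ≤ 0 (via 1,0,1).
Solving with deg f ≤ 0: f(k) = 1/3.
Certificate R = B(k−1)f/C = 1/(3*k + 11) gives s_k = 3**(k + 1)*factorial(k + 3).
s_(k+1) − s_k = 3**(k + 1)*(3*k + 11)*factorial(k + 3) = t_k.
Evaluate s at k=7 and k=3: 23808556800 and 58320; difference 23808498480.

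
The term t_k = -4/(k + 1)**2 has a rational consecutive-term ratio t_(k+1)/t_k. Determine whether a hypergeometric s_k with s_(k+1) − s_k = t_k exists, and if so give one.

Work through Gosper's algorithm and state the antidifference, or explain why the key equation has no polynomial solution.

not Gosper-summable; s_k does not exist

Compute t_(k+1)/t_k: get (k + 1)**2/(k + 2)**2.
Normal form (A,B,C) = (k**2 + 2*k + 1, k**2 + 4*k + 4, 1).
f must satisfy (k**2 + 2*k + 1)·f(k+1) − (k**2 + 2*k + 1)·f(k) = 1.
d = 0 from the (2,2,0) case.
Write f(k) = c0. Then LHS − RHS = -1, requiring -1 = 0: contradictory. No certificate.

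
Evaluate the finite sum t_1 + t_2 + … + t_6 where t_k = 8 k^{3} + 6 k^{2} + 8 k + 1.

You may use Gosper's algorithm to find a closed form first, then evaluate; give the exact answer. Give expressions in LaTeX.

t_(k+1)/t_k = (8*k**3 + 30*k**2 + 44*k + 23)/(8*k**3 + 6*k**2 + 8*k + 1).
Factor: A=1; B=1; C=k**3 + 3*k**2/4 + k + 1/8.
Key eq: (1)·f(k+1) = (1)·f(k) + (k**3 + 3*k**2/4 + k + 1/8).
deg f ≤ 4 (via 0,0,3).
A polynomial solution: f(k) = k*(2*k**3 - 2*k**2 + 3*k - 2)/8.
Then R = B(k−1)f/C = k*(2*k**3 - 2*k**2 + 3*k - 2)/(8*k**3 + 6*k**2 + 8*k + 1), so s_k = R(k)·t_k = k*(2*k**3 - 2*k**2 + 3*k - 2).
s_(k+1) − s_k = 8*k**3 + 6*k**2 + 8*k + 1 = t_k.
Evaluate s at k=7 and k=1: 4249 and 1; difference 4248.

Σ = 4248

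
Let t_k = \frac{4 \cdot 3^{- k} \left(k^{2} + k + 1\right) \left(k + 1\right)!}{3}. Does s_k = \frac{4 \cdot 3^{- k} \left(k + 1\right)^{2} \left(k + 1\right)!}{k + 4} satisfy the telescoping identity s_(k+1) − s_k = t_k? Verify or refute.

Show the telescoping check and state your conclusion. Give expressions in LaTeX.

s_(k+1) = 4*(k + 2)**2*factorial(k + 2)/(3*3**k*(k + 5))
s_(k+1) − s_k = 4*(k**4 + 7*k**3 + 15*k**2 + 23*k + 17)*factorial(k + 1)/(3*3**k*(k + 4)*(k + 5))
(s_(k+1) − s_k) − t_k = -4*(k**3 + 5*k**2 + 2*k + 1)*factorial(k + 1)/(3**k*(k + 4)*(k + 5))

Invalid: residual - \frac{4 \cdot 3^{- k} \left(k^{3} + 5 k^{2} + 2 k + 1\right) \left(k + 1\right)!}{\left(k + 4\right) \left(k + 5\right)} ≠ 0.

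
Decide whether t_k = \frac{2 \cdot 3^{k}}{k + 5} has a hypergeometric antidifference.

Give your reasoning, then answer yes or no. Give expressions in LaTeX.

No — t_k has no hypergeometric antidifference.

Ratio r(k) = 3*(k + 5)/(k + 6).
So A=3*k + 15 and B=k + 6, with C=1.
Solve (3*k + 15)·f(k+1) − (k + 5)·f(k) = 1.
Degrees (1,1,0) ⇒ d ≤ -1.
deg f ≤ -1 is impossible — no certificate.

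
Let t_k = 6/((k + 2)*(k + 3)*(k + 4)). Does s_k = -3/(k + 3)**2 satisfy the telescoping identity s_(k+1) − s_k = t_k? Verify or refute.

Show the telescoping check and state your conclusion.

s_(k+1) = -3/(k + 4)**2
s_(k+1) − s_k = -3/(k + 4)**2 + 3/(k + 3)**2
(s_(k+1) − s_k) − t_k = 3*(-3*k - 10)/(k**5 + 16*k**4 + 101*k**3 + 314*k**2 + 480*k + 288)

Invalid: residual 3*(-3*k - 10)/(k**5 + 16*k**4 + 101*k**3 + 314*k**2 + 480*k + 288) ≠ 0.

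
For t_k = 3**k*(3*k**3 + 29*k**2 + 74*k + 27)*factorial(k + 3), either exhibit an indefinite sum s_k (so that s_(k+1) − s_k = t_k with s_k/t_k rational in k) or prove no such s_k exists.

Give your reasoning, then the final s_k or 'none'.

s_k = 3**k*(k**2 + 4*k - 3)*factorial(k + 3)

Ratio r(k) = 3*(3*k**4 + 50*k**3 + 293*k**2 + 697*k + 532)/(3*k**3 + 29*k**2 + 74*k + 27).
Gosper form: A/B · C(k+1)/C(k) with A=3*k + 12, B=1, C=k**3 + 29*k**2/3 + 74*k/3 + 9.
Key eq: (3*k + 12)·f(k+1) = (1)·f(k) + (k**3 + 29*k**2/3 + 74*k/3 + 9).
d = 2 from the (1,0,3) case.
Coefficient equations give f(k) = (k**2 + 4*k - 3)/3.
R(k) = B(k−1)·f(k)/C(k) = (k**2 + 4*k - 3)/(3*k**3 + 29*k**2 + 74*k + 27); s_k = R·t_k = 3**k*(k**2 + 4*k - 3)*factorial(k + 3).
Verify: 3**k*(3*k**3 + 29*k**2 + 74*k + 27)*factorial(k + 3) matches t_k.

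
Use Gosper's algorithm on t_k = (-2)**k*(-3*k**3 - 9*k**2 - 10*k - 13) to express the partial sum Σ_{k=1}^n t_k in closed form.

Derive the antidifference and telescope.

S(n) = -2*(-2)**n*n**3 - 8*(-2)**n*n**2 - 10*(-2)**n*n - 10*(-2)**n + 10

The ratio is 2*(-3*k**3 - 18*k**2 - 37*k - 35)/(3*k**3 + 9*k**2 + 10*k + 13).
Take A(k)=-2, B(k)=1, C(k)=k**3 + 3*k**2 + 10*k/3 + 13/3.
Set up (-2)·f(k+1) − (1)·f(k) − (k**3 + 3*k**2 + 10*k/3 + 13/3) = 0.
Bound: deg f ≤ 3.
Coefficient equations give f(k) = -(k**3 + k**2 + 3)/3.
So s_k = (B(k−1)f/C)·t_k = (-(k**3 + k**2 + 3)/(3*k**3 + 9*k**2 + 10*k + 13))·t_k = (-2)**k*(k**3 + k**2 + 3).
Verify: (-2)**k*(-3*k**3 - 9*k**2 - 10*k - 13) matches t_k.
Σ_(k=1)^n t_k = s_(n+1) − s_(1) = ((-2)**(n + 1)*(n**3 + 4*n**2 + 5*n + 5)) − (-10), i.e. -2*(-2)**n*n**3 - 8*(-2)**n*n**2 - 10*(-2)**n*n - 10*(-2)**n + 10.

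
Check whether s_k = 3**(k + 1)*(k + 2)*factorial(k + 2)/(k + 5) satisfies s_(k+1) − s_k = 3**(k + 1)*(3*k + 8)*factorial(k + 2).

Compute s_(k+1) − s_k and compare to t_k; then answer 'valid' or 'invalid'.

s_(k+1) = 3**(k + 2)*(k + 3)*factorial(k + 3)/(k + 6)
s_(k+1) − s_k = 3**(k + 1)*(3*k**3 + 32*k**2 + 109*k + 123)*factorial(k + 2)/((k + 5)*(k + 6))
(s_(k+1) − s_k) − t_k = -3**(k + 2)*(3*k**2 + 23*k + 39)*factorial(k + 2)/((k + 5)*(k + 6))

Invalid: residual -3**(k + 2)*(3*k**2 + 23*k + 39)*factorial(k + 2)/((k + 5)*(k + 6)) ≠ 0.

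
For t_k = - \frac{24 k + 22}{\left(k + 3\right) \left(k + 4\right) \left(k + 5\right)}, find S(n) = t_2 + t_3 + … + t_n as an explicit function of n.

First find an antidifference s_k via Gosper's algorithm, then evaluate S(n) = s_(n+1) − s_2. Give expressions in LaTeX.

S(n) = \frac{- 19 n^{2} - 27 n + 46}{6 \left(n^{2} + 9 n + 20\right)}

Ratio r(k) = (k + 3)*(12*k + 23)/((k + 6)*(12*k + 11)).
A = k + 3, B = k + 6, C = k + 11/12.
Key eq: (k + 3)·f(k+1) = (k + 5)·f(k) + (k + 11/12).
deg f ≤ 2 (via 1,1,1).
Solve for f: f(k) = k*(47*k + 41)/288 (degree 2 ≤ 2).
So s_k = (B(k−1)f/C)·t_k = (k*(k + 5)*(47*k + 41)/(24*(12*k + 11)))·t_k = -k*(47*k + 41)/(12*(k + 3)*(k + 4)).
s_(k+1) − s_k = 2*(-12*k - 11)/(k**3 + 12*k**2 + 47*k + 60) = t_k.
s_(n+1) = (-47*n**2 - 135*n - 88)/(12*(n**2 + 9*n + 20)) and s_(2) = -3/4, so S(n) = (-19*n**2 - 27*n + 46)/(6*(n**2 + 9*n + 20)).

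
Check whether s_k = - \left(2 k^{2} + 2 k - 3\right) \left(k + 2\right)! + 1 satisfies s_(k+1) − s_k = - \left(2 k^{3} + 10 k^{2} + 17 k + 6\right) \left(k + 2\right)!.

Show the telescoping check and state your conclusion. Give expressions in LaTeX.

s_(k+1) = -(2*k + 2*(k + 1)**2 - 1)*factorial(k + 3) + 1
s_(k+1) − s_k = -(2*k**3 + 10*k**2 + 17*k + 6)*factorial(k + 2)
(s_(k+1) − s_k) − t_k = 0

Valid — Δs_k = t_k.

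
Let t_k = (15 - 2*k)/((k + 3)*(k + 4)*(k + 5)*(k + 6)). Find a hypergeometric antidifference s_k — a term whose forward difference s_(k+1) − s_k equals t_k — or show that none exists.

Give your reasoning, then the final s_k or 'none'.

s_k = k*(k**2 + 12*k + 62)/(15*(k + 3)*(k + 4)*(k + 5))

Compute t_(k+1)/t_k: get (k + 3)*(2*k - 13)/((k + 7)*(2*k - 15)).
Normal form (A,B,C) = (k + 3, k + 7, k - 15/2).
f must satisfy (k + 3)·f(k+1) − (k + 6)·f(k) = k - 15/2.
From deg A=1, deg B=1, deg C=1: d=3.
Solve for f: f(k) = -k*(k**2 + 12*k + 62)/30 (degree 3 ≤ 3).
Certificate R = B(k−1)f/C = -k*(k + 6)*(k**2 + 12*k + 62)/(15*(2*k - 15)) gives s_k = k*(k**2 + 12*k + 62)/(15*(k + 3)*(k + 4)*(k + 5)).
Check: Δs_k = (15 - 2*k)/(k**4 + 18*k**3 + 119*k**2 + 342*k + 360). ✓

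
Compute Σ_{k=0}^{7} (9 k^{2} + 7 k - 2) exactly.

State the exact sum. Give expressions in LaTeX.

Σ = 1440

Step 1: r(k) = (9*k**2 + 25*k + 14)/(9*k**2 + 7*k - 2).
Gosper form: A/B · C(k+1)/C(k) with A=1, B=1, C=k**2 + 7*k/9 - 2/9.
Need (1)·f(k+1) − (1)·f(k) = k**2 + 7*k/9 - 2/9.
deg f ≤ 3 (via 0,0,2).
Coefficient equations give f(k) = k*(k + 1)*(3*k - 4)/9.
R(k) = B(k−1)·f(k)/C(k) = k*(3*k - 4)/(9*k - 2); s_k = R·t_k = k*(3*k**2 - k - 4).
Verify: 9*k**2 + 7*k - 2 matches t_k.
Evaluate s at k=8 and k=0: 1440 and 0; difference 1440.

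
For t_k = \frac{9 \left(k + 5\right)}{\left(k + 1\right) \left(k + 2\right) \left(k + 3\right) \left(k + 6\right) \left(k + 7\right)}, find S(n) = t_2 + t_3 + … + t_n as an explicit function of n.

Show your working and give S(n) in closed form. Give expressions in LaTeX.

The ratio is (k + 1)*(k + 6)**2/((k + 4)*(k + 5)*(k + 8)).
Normal form (A,B,C) = (k + 1, k + 8, k**3 + 14*k**2 + 65*k + 100).
Set up (k + 1)·f(k+1) − (k + 7)·f(k) − (k**3 + 14*k**2 + 65*k + 100) = 0.
d = 6 from the (1,1,3) case.
Solve for f: f(k) = k*(k + 3)*(k + 4)**2*(k + 5)**2/36 (degree 6 ≤ 6).
So s_k = (B(k−1)f/C)·t_k = (k*(k + 3)*(k + 4)*(k + 7)/36)·t_k = k*(k**2 + 9*k + 20)/(4*(k**3 + 9*k**2 + 20*k + 12)).
Δs = 9*(k + 5)/(k**5 + 19*k**4 + 131*k**3 + 401*k**2 + 540*k + 252), as required.
Telescope: S(n) = s_(n+1) − s_(2) = (n**3 + 12*n**2 + 41*n + 30)/(4*(n**3 + 12*n**2 + 41*n + 42)) − (7/32) = (n**3 + 12*n**2 + 41*n - 54)/(32*(n**3 + 12*n**2 + 41*n + 42)).

S(n) = \frac{n^{3} + 12 n^{2} + 41 n - 54}{32 \left(n^{3} + 12 n^{2} + 41 n + 42\right)}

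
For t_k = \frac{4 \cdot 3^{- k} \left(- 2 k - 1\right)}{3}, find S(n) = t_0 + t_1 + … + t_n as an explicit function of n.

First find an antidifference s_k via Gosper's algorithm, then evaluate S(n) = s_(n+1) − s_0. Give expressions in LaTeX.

S(n) = \frac{4 \cdot 3^{- n} \left(- 3 \cdot 3^{n} + n + 2\right)}{3}

The ratio is (2*k + 3)/(3*(2*k + 1)).
Normal form (A,B,C) = (1/3, 1, k + 1/2).
Need (1/3)·f(k+1) − (1)·f(k) = k + 1/2.
From deg A=0, deg B=0, deg C=1: d=1.
Solve for f: f(k) = -3*(k + 1)/2 (degree 1 ≤ 1).
So s_k = (B(k−1)f/C)·t_k = (-3*(k + 1)/(2*k + 1))·t_k = 4*(k + 1)/3**k.
s_(k+1) − s_k = 4*(-2*k - 1)/(3*3**k) = t_k.
Telescope: S(n) = s_(n+1) − s_(0) = 4*3**(-n - 1)*(n + 2) − (4) = 4*(-3*3**n + n + 2)/(3*3**n).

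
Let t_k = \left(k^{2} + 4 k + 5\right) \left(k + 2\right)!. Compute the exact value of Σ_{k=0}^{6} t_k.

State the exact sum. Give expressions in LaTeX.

Σ = 2903038

Ratio r(k) = (k + 3)*(4*k + (k + 1)**2 + 9)/(k**2 + 4*k + 5).
Take A(k)=k + 3, B(k)=1, C(k)=k**2 + 4*k + 5.
Key eq: (k + 3)·f(k+1) = (1)·f(k) + (k**2 + 4*k + 5).
d = 1 from the (1,0,2) case.
A polynomial solution: f(k) = k + 1.
R(k) = B(k−1)·f(k)/C(k) = (k + 1)/(k**2 + 4*k + 5); s_k = R·t_k = (k + 1)*factorial(k + 2).
Verify: (k**2 + 4*k + 5)*factorial(k + 2) matches t_k.
Σ_(k=0)^(6) t_k = s_(7) − s_(0) = 2903040 − (2) = 2903038.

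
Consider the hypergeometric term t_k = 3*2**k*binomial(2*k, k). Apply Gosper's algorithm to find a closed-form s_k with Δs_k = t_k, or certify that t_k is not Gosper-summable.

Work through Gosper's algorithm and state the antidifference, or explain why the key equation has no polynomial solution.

Step 1: r(k) = 4*(2*k + 1)/(k + 1).
Take A(k)=8*k + 4, B(k)=k + 1, C(k)=1.
f must satisfy (8*k + 4)·f(k+1) − (k)·f(k) = 1.
Degrees (1,1,0) ⇒ d ≤ -1.
Negative degree bound (-1): no f exists, t_k not Gosper-summable.

none (Gosper's algorithm certifies no s_k)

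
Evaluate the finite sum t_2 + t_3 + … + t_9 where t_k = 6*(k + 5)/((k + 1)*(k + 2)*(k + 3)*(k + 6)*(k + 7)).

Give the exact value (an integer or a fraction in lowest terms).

r(k) = (k + 1)*(k + 6)**2/((k + 4)*(k + 5)*(k + 8)) after simplifying.
A = k + 1, B = k + 8, C = k**3 + 14*k**2 + 65*k + 100.
Need (k + 1)·f(k+1) − (k + 7)·f(k) = k**3 + 14*k**2 + 65*k + 100.
d = 6 from the (1,1,3) case.
Match coefficients ⇒ f(k) = k*(k + 3)*(k + 4)**2*(k + 5)**2/36.
So s_k = (B(k−1)f/C)·t_k = (k*(k + 3)*(k + 4)*(k + 7)/36)·t_k = k*(k**2 + 9*k + 20)/(6*(k**3 + 9*k**2 + 20*k + 12)).
Check: Δs_k = 6*(k + 5)/(k**5 + 19*k**4 + 131*k**3 + 401*k**2 + 540*k + 252). ✓
Σ_(k=2)^(9) t_k = s_(10) − s_(2) = 175/1056 − (7/48) = 7/352.

Σ = 7/352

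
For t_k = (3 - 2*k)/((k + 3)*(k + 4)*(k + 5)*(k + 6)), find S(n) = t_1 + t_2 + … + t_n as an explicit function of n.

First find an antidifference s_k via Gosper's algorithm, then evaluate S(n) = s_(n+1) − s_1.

r(k) = (k + 3)*(2*k - 1)/((k + 7)*(2*k - 3)) after simplifying.
Gosper form: A/B · C(k+1)/C(k) with A=k + 3, B=k + 7, C=k - 3/2.
Solve (k + 3)·f(k+1) − (k + 6)·f(k) = k - 3/2.
Degrees (1,1,1) ⇒ d ≤ 3.
Solving with deg f ≤ 3: f(k) = -k/2.
Get s_k = R·t_k = k/((k + 3)*(k + 4)*(k + 5)) with R(k) = B(k−1)f(k)/C(k) = -k*(k + 6)/(2*k - 3).
Δs = (3 - 2*k)/(k**4 + 18*k**3 + 119*k**2 + 342*k + 360), as required.
s_(n+1) = (n + 1)/(n**3 + 15*n**2 + 74*n + 120) and s_(1) = 1/120, so S(n) = n*(-n**2 - 15*n + 46)/(120*(n**3 + 15*n**2 + 74*n + 120)).

S(n) = n*(-n**2 - 15*n + 46)/(120*(n**3 + 15*n**2 + 74*n + 120))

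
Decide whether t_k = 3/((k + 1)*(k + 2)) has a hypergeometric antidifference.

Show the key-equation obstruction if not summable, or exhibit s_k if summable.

Compute t_(k+1)/t_k: get (k + 1)/(k + 3).
A = k + 1, B = k + 3, C = 1.
Need (k + 1)·f(k+1) − (k + 2)·f(k) = 1.
Degrees (1,1,0) ⇒ d ≤ 1.
Solve for f: f(k) = k (degree 1 ≤ 1).
Then R = B(k−1)f/C = k*(k + 2), so s_k = R(k)·t_k = 3*k/(k + 1).
Δs = 3/(k**2 + 3*k + 2), as required.

Yes. s_k = 3*k/(k + 1).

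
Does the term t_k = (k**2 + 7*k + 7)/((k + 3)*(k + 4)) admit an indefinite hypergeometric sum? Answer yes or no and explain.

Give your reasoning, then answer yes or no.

Yes. s_k = k*(3*k + 4)/(3*(k + 3)).

Ratio r(k) = (k + 3)*(7*k + (k + 1)**2 + 14)/((k + 5)*(k**2 + 7*k + 7)).
Take A(k)=k + 3, B(k)=k + 5, C(k)=k**2 + 7*k + 7.
Set up (k + 3)·f(k+1) − (k + 4)·f(k) − (k**2 + 7*k + 7) = 0.
Bound: deg f ≤ 2.
Solving with deg f ≤ 2: f(k) = k*(3*k + 4)/3.
Certificate R = B(k−1)f/C = k*(k + 4)*(3*k + 4)/(3*(k**2 + 7*k + 7)) gives s_k = k*(3*k + 4)/(3*(k + 3)).
s_(k+1) − s_k = (k**2 + 7*k + 7)/(k**2 + 7*k + 12) = t_k.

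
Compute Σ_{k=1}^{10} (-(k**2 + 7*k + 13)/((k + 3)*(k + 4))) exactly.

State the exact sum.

Σ = -285/28

t_(k+1)/t_k = (k + 3)*(7*k + (k + 1)**2 + 20)/((k + 5)*(k**2 + 7*k + 13)).
Normal form (A,B,C) = (k + 3, k + 5, k**2 + 7*k + 13).
Need (k + 3)·f(k+1) − (k + 4)·f(k) = k**2 + 7*k + 13.
From deg A=1, deg B=1, deg C=2: d=2.
Solve for f: f(k) = k*(3*k + 10)/3 (degree 2 ≤ 2).
Certificate R = B(k−1)f/C = k*(k + 4)*(3*k + 10)/(3*(k**2 + 7*k + 13)) gives s_k = k*(-3*k - 10)/(3*(k + 3)).
Verify: (-k**2 - 7*k - 13)/(k**2 + 7*k + 12) matches t_k.
Sum = s_(11) − s_(1); s_(11) = -473/42, s_(1) = -13/12 ⇒ -285/28.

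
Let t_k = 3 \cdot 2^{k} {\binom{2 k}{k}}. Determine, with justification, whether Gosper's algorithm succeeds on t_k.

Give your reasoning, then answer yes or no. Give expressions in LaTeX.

Ratio r(k) = 4*(2*k + 1)/(k + 1).
So A=8*k + 4 and B=k + 1, with C=1.
f must satisfy (8*k + 4)·f(k+1) − (k)·f(k) = 1.
d = -1 from the (1,1,0) case.
Bound -1 < 0, so the key equation has no polynomial solution.

No — key equation has no polynomial f.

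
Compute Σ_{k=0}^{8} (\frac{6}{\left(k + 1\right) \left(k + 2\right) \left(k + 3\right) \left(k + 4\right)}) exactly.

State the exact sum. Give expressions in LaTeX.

Ratio r(k) = (k + 1)/(k + 5).
Normal form (A,B,C) = (k + 1, k + 5, 1).
Set up (k + 1)·f(k+1) − (k + 4)·f(k) − (1) = 0.
deg f ≤ 3 (via 1,1,0).
Solve for f: f(k) = k*(k**2 + 6*k + 11)/18 (degree 3 ≤ 3).
Get s_k = R·t_k = k*(k**2 + 6*k + 11)/(3*(k + 1)*(k + 2)*(k + 3)) with R(k) = B(k−1)f(k)/C(k) = k*(k + 4)*(k**2 + 6*k + 11)/18.
Verify: 6/(k**4 + 10*k**3 + 35*k**2 + 50*k + 24) matches t_k.
Evaluate s at k=9 and k=0: 73/220 and 0; difference 73/220.

Σ = 73/220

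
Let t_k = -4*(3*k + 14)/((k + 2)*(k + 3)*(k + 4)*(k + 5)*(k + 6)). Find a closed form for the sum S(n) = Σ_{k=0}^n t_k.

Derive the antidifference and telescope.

r(k) = (k + 2)*(3*k + 17)/((k + 7)*(3*k + 14)) after simplifying.
So A=k + 2 and B=k + 7, with C=k + 14/3.
f must satisfy (k + 2)·f(k+1) − (k + 6)·f(k) = k + 14/3.
Degrees (1,1,1) ⇒ d ≤ 4.
Solve for f: f(k) = k*(k + 4)*(k**2 + 10*k + 31)/90 (degree 4 ≤ 4).
So s_k = (B(k−1)f/C)·t_k = (k*(k + 4)*(k + 6)*(k**2 + 10*k + 31)/(30*(3*k + 14)))·t_k = 2*k*(-k**2 - 10*k - 31)/(15*(k**3 + 10*k**2 + 31*k + 30)).
Verify: 4*(-3*k - 14)/(k**5 + 20*k**4 + 155*k**3 + 580*k**2 + 1044*k + 720) matches t_k.
s_(n+1) = 2*(-n**3 - 13*n**2 - 54*n - 42)/(15*(n**3 + 13*n**2 + 54*n + 72)) and s_(0) = 0, so S(n) = 2*(-n**3 - 13*n**2 - 54*n - 42)/(15*(n**3 + 13*n**2 + 54*n + 72)).

S(n) = 2*(-n**3 - 13*n**2 - 54*n - 42)/(15*(n**3 + 13*n**2 + 54*n + 72))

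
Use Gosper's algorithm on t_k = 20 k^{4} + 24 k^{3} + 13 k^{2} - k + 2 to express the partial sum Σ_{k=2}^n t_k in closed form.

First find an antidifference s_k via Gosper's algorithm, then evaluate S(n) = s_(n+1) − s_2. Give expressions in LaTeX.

t_(k+1)/t_k = (20*k**4 + 104*k**3 + 205*k**2 + 177*k + 58)/(20*k**4 + 24*k**3 + 13*k**2 - k + 2).
Factor: A=1; B=1; C=k**4 + 6*k**3/5 + 13*k**2/20 - k/20 + 1/10.
Set up (1)·f(k+1) − (1)·f(k) − (k**4 + 6*k**3/5 + 13*k**2/20 - k/20 + 1/10) = 0.
deg f ≤ 5 (via 0,0,4).
Solving with deg f ≤ 5: f(k) = k*(4*k**4 - 4*k**3 - k**2 - k + 4)/20.
Then R = B(k−1)f/C = k*(4*k**4 - 4*k**3 - k**2 - k + 4)/(20*k**4 + 24*k**3 + 13*k**2 - k + 2), so s_k = R(k)·t_k = k*(4*k**4 - 4*k**3 - k**2 - k + 4).
Verify: 20*k**4 + 24*k**3 + 13*k**2 - k + 2 matches t_k.
Σ_(k=2)^n t_k = s_(n+1) − s_(2) = (4*n**5 + 16*n**4 + 23*n**3 + 12*n**2 + 3*n + 2) − (60), i.e. 4*n**5 + 16*n**4 + 23*n**3 + 12*n**2 + 3*n - 58.

S(n) = 4 n^{5} + 16 n^{4} + 23 n^{3} + 12 n^{2} + 3 n - 58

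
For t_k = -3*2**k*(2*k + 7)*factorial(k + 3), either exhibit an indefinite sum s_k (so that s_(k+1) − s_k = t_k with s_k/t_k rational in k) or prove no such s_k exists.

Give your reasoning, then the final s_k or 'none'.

The ratio is 2*(k + 4)*(2*k + 9)/(2*k + 7).
Gosper form: A/B · C(k+1)/C(k) with A=2*k + 8, B=1, C=k + 7/2.
Key eq: (2*k + 8)·f(k+1) = (1)·f(k) + (k + 7/2).
d = 0 from the (1,0,1) case.
Match coefficients ⇒ f(k) = 1/2.
Then R = B(k−1)f/C = 1/(2*k + 7), so s_k = R(k)·t_k = -3*2**k*factorial(k + 3).
Check: Δs_k = -3*2**k*(2*k + 7)*factorial(k + 3). ✓

s_k = -3*2**k*factorial(k + 3)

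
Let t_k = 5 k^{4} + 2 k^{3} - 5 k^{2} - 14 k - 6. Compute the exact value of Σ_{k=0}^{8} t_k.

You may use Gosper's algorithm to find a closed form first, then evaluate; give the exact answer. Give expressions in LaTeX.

Σ = 44874

The ratio is (5*k**4 + 22*k**3 + 31*k**2 + 2*k - 18)/(5*k**4 + 2*k**3 - 5*k**2 - 14*k - 6).
Gosper form: A/B · C(k+1)/C(k) with A=1, B=1, C=k**4 + 2*k**3/5 - k**2 - 14*k/5 - 6/5.
Solve (1)·f(k+1) − (1)·f(k) = k**4 + 2*k**3/5 - k**2 - 14*k/5 - 6/5.
d = 5 from the (0,0,4) case.
Match coefficients ⇒ f(k) = k**2*(k**3 - 2*k**2 - k - 4)/5.
Get s_k = R·t_k = k**2*(k**3 - 2*k**2 - k - 4) with R(k) = B(k−1)f(k)/C(k) = k**2*(k**3 - 2*k**2 - k - 4)/(5*k**4 + 2*k**3 - 5*k**2 - 14*k - 6).
Δs = 5*k**4 + 2*k**3 - 5*k**2 - 14*k - 6, as required.
Sum = s_(9) − s_(0); s_(9) = 44874, s_(0) = 0 ⇒ 44874.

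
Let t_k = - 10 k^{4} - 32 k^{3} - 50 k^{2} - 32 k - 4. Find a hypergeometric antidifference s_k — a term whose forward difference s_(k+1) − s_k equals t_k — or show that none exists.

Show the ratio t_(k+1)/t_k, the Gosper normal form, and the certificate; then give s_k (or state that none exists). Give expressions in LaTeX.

t_(k+1)/t_k = (5*k**4 + 36*k**3 + 103*k**2 + 134*k + 64)/(5*k**4 + 16*k**3 + 25*k**2 + 16*k + 2).
Gosper form: A/B · C(k+1)/C(k) with A=1, B=1, C=k**4 + 16*k**3/5 + 5*k**2 + 16*k/5 + 2/5.
Solve (1)·f(k+1) − (1)·f(k) = k**4 + 16*k**3/5 + 5*k**2 + 16*k/5 + 2/5.
Degrees (0,0,4) ⇒ d ≤ 5.
Solving with deg f ≤ 5: f(k) = k*(k + 1)*(2*k**3 + k**2 + 3*k - 4)/10.
R(k) = B(k−1)·f(k)/C(k) = k*(2*k**3 + k**2 + 3*k - 4)/(2*(5*k**3 + 11*k**2 + 14*k + 2)); s_k = R·t_k = k*(-2*k**4 - 3*k**3 - 4*k**2 + k + 4).
Check: Δs_k = -10*k**4 - 32*k**3 - 50*k**2 - 32*k - 4. ✓

s_k = k \left(- 2 k^{4} - 3 k^{3} - 4 k^{2} + k + 4\right)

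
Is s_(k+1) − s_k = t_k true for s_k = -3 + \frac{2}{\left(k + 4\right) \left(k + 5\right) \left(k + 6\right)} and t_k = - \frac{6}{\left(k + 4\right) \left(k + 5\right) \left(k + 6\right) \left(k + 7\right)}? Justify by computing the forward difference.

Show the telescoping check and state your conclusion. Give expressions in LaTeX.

valid (s_(k+1) − s_k reduces to t_k)

s_(k+1) = -3 + 2/((k + 5)*(k + 6)*(k + 7))
s_(k+1) − s_k = -6/((k + 4)*(k + 5)*(k + 6)*(k + 7))
(s_(k+1) − s_k) − t_k = 0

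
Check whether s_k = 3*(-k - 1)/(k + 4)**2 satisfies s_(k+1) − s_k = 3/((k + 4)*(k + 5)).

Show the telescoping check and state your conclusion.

Invalid: residual 9*(-2*k - 9)/(k**4 + 18*k**3 + 121*k**2 + 360*k + 400) ≠ 0.

s_(k+1) = 3*(-k - 2)/(k + 5)**2
s_(k+1) − s_k = 3*(k**2 + 3*k - 7)/(k**4 + 18*k**3 + 121*k**2 + 360*k + 400)
(s_(k+1) − s_k) − t_k = 9*(-2*k - 9)/(k**4 + 18*k**3 + 121*k**2 + 360*k + 400)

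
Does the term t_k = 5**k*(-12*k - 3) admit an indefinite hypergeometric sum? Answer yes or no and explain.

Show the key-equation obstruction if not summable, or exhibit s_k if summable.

Step 1: r(k) = 5*(4*k + 5)/(4*k + 1).
Factor: A=5; B=1; C=k + 1/4.
Solve (5)·f(k+1) − (1)·f(k) = k + 1/4.
deg f ≤ 1 (via 0,0,1).
Solve for f: f(k) = (k - 1)/4 (degree 1 ≤ 1).
Then R = B(k−1)f/C = (k - 1)/(4*k + 1), so s_k = R(k)·t_k = 3*5**k*(1 - k).
Δs = 5**k*(-12*k - 3), as required.

Yes. s_k = 3*5**k*(1 - k).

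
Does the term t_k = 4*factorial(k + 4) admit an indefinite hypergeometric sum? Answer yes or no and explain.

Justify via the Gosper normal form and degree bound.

No — key equation has no polynomial f.

t_(k+1)/t_k = k + 5.
Normal form (A,B,C) = (k + 5, 1, 1).
Key eq: (k + 5)·f(k+1) = (1)·f(k) + (1).
From deg A=1, deg B=0, deg C=0: d=-1.
deg f ≤ -1 is impossible — no certificate.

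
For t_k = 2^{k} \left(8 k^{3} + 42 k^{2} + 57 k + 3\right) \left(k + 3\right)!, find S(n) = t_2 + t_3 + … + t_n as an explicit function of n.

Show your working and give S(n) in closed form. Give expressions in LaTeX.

t_(k+1)/t_k = 2*(8*k**4 + 98*k**3 + 429*k**2 + 770*k + 440)/(8*k**3 + 42*k**2 + 57*k + 3).
So A=2*k + 8 and B=1, with C=k**3 + 21*k**2/4 + 57*k/8 + 3/8.
f must satisfy (2*k + 8)·f(k+1) − (1)·f(k) = k**3 + 21*k**2/4 + 57*k/8 + 3/8.
d = 2 from the (1,0,3) case.
A polynomial solution: f(k) = (k - 1)*(4*k + 3)/8.
Get s_k = R·t_k = 2**k*(k - 1)*(4*k + 3)*factorial(k + 3) with R(k) = B(k−1)f(k)/C(k) = (k - 1)*(4*k + 3)/(8*k**3 + 42*k**2 + 57*k + 3).
Verify: 2**k*(8*k**3 + 42*k**2 + 57*k + 3)*factorial(k + 3) matches t_k.
Σ_(k=2)^n t_k = s_(n+1) − s_(2) = (2**(n + 1)*n*(4*n + 7)*factorial(n + 4)) − (5280), i.e. 8*2**n*n**2*factorial(n + 4) + 14*2**n*n*factorial(n + 4) - 5280.

S(n) = 8 \cdot 2^{n} n^{2} \left(n + 4\right)! + 14 \cdot 2^{n} n \left(n + 4\right)! - 5280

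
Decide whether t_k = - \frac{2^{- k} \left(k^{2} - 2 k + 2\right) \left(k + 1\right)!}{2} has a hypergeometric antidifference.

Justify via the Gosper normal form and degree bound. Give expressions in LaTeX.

Ratio r(k) = (k**3 + 2*k**2 + k + 2)/(2*(k**2 - 2*k + 2)).
Take A(k)=k/2 + 1, B(k)=1, C(k)=k**2 - 2*k + 2.
Solve (k/2 + 1)·f(k+1) − (1)·f(k) = k**2 - 2*k + 2.
d = 1 from the (1,0,2) case.
Coefficient equations give f(k) = 2*(k - 3).
Then R = B(k−1)f/C = 2*(k - 3)/(k**2 - 2*k + 2), so s_k = R(k)·t_k = -(k - 3)*factorial(k + 1)/2**k.
s_(k+1) − s_k = -(k**2 - 2*k + 2)*factorial(k + 1)/(2*2**k) = t_k.

Yes. s_k = - 2^{- k} \left(k - 3\right) \left(k + 1\right)!.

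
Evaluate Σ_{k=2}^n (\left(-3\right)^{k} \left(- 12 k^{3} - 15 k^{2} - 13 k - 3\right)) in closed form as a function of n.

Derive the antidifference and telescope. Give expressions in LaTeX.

The ratio is 3*(-12*k**3 - 51*k**2 - 79*k - 43)/(12*k**3 + 15*k**2 + 13*k + 3).
Factor: A=-3; B=1; C=k**3 + 5*k**2/4 + 13*k/12 + 1/4.
f must satisfy (-3)·f(k+1) − (1)·f(k) = k**3 + 5*k**2/4 + 13*k/12 + 1/4.
From deg A=0, deg B=0, deg C=3: d=3.
Coefficient equations give f(k) = -k*(3*k**2 - 3*k + 1)/12.
Get s_k = R·t_k = (-3)**k*k*(3*k**2 - 3*k + 1) with R(k) = B(k−1)f(k)/C(k) = -k*(3*k**2 - 3*k + 1)/(12*k**3 + 15*k**2 + 13*k + 3).
s_(k+1) − s_k = (-3)**k*(-12*k**3 - 15*k**2 - 13*k - 3) = t_k.
Evaluate: s_(n+1) = (-3)**(n + 1)*(3*n**3 + 6*n**2 + 4*n + 1); subtract s_(2) = 126 ⇒ S(n) = -9*(-3)**n*n**3 - 18*(-3)**n*n**2 - 12*(-3)**n*n - 3*(-3)**n - 126.

S(n) = - 9 \left(-3\right)^{n} n^{3} - 18 \left(-3\right)^{n} n^{2} - 12 \left(-3\right)^{n} n - 3 \left(-3\right)^{n} - 126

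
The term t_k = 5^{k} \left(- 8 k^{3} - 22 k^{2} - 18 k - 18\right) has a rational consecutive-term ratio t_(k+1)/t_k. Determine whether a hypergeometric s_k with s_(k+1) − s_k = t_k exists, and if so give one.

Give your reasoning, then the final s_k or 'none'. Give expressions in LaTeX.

s_k = 2 \cdot 5^{k} \left(- k^{3} + k^{2} - k - 1\right)

r(k) = 5*(4*k**3 + 23*k**2 + 43*k + 33)/(4*k**3 + 11*k**2 + 9*k + 9) after simplifying.
Factor: A=5; B=1; C=k**3 + 11*k**2/4 + 9*k/4 + 9/4.
Key eq: (5)·f(k+1) = (1)·f(k) + (k**3 + 11*k**2/4 + 9*k/4 + 9/4).
Bound: deg f ≤ 3.
Solve for f: f(k) = (k**3 - k**2 + k + 1)/4 (degree 3 ≤ 3).
Get s_k = R·t_k = 2*5**k*(-k**3 + k**2 - k - 1) with R(k) = B(k−1)f(k)/C(k) = (k**3 - k**2 + k + 1)/(4*k**3 + 11*k**2 + 9*k + 9).
Check: Δs_k = 5**k*(-8*k**3 - 22*k**2 - 18*k - 18). ✓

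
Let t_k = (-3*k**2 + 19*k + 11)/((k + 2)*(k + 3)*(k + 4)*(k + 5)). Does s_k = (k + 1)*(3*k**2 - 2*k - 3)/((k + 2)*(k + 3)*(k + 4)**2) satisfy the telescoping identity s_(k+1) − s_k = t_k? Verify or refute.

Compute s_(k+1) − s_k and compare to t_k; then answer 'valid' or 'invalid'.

s_(k+1) = -(k + 2)*(2*k - 3*(k + 1)**2 + 5)/((k + 3)*(k + 4)*(k + 5)**2)
s_(k+1) − s_k = (-3*k**4 + 10*k**3 + 140*k**2 + 179*k + 43)/(k**6 + 23*k**5 + 217*k**4 + 1073*k**3 + 2926*k**2 + 4160*k + 2400)
(s_(k+1) − s_k) − t_k = 3*(6*k**3 + 6*k**2 - 100*k - 59)/(k**6 + 23*k**5 + 217*k**4 + 1073*k**3 + 2926*k**2 + 4160*k + 2400)

Invalid: residual 3*(6*k**3 + 6*k**2 - 100*k - 59)/(k**6 + 23*k**5 + 217*k**4 + 1073*k**3 + 2926*k**2 + 4160*k + 2400) ≠ 0.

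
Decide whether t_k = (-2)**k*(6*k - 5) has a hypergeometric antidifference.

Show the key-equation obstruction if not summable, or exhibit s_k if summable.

Yes. s_k = (-2)**k*(3 - 2*k).

The ratio is 2*(-6*k - 1)/(6*k - 5).
Take A(k)=-2, B(k)=1, C(k)=k - 5/6.
Solve (-2)·f(k+1) − (1)·f(k) = k - 5/6.
From deg A=0, deg B=0, deg C=1: d=1.
Solving with deg f ≤ 1: f(k) = -(2*k - 3)/6.
Get s_k = R·t_k = (-2)**k*(3 - 2*k) with R(k) = B(k−1)f(k)/C(k) = -(2*k - 3)/(6*k - 5).
Verify: (-2)**k*(6*k - 5) matches t_k.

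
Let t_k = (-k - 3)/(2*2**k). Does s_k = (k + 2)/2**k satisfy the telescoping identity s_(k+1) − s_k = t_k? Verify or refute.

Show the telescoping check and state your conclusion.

s_(k+1) = (k + 3)/(2*2**k)
s_(k+1) − s_k = (-k - 1)/(2*2**k)
(s_(k+1) − s_k) − t_k = 2**(-k)

Invalid: residual 2**(-k) ≠ 0.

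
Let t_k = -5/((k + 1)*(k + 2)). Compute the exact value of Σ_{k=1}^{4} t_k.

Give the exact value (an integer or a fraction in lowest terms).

Ratio r(k) = (k + 1)/(k + 3).
A = k + 1, B = k + 3, C = 1.
Key eq: (k + 1)·f(k+1) = (k + 2)·f(k) + (1).
deg f ≤ 1 (via 1,1,0).
A polynomial solution: f(k) = k.
Then R = B(k−1)f/C = k*(k + 2), so s_k = R(k)·t_k = -5*k/(k + 1).
s_(k+1) − s_k = -5/(k**2 + 3*k + 2) = t_k.
Σ_(k=1)^(4) t_k = s_(5) − s_(1) = -25/6 − (-5/2) = -5/3.

Σ = -5/3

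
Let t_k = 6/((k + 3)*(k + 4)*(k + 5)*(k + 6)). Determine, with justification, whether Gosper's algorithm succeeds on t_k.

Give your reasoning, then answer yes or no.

Yes. s_k = k*(k**2 + 12*k + 47)/(30*(k + 3)*(k + 4)*(k + 5)).

Step 1: r(k) = (k + 3)/(k + 7).
So A=k + 3 and B=k + 7, with C=1.
Set up (k + 3)·f(k+1) − (k + 6)·f(k) − (1) = 0.
d = 3 from the (1,1,0) case.
Match coefficients ⇒ f(k) = k*(k**2 + 12*k + 47)/180.
Then R = B(k−1)f/C = k*(k + 6)*(k**2 + 12*k + 47)/180, so s_k = R(k)·t_k = k*(k**2 + 12*k + 47)/(30*(k + 3)*(k + 4)*(k + 5)).
Check: Δs_k = 6/(k**4 + 18*k**3 + 119*k**2 + 342*k + 360). ✓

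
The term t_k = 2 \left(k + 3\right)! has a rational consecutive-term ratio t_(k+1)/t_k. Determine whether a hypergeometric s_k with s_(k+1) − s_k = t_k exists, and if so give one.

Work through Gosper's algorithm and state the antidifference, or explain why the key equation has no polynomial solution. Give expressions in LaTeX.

none — t_k is not Gosper-summable

The ratio is k + 4.
So A=k + 4 and B=1, with C=1.
Key eq: (k + 4)·f(k+1) = (1)·f(k) + (1).
d = -1 from the (1,0,0) case.
d = -1 < 0 ⇒ no nonzero polynomial f; not summable.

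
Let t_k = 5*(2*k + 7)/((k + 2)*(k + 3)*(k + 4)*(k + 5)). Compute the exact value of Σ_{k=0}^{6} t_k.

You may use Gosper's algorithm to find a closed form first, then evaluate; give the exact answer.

t_(k+1)/t_k = (k + 2)*(2*k + 9)/((k + 6)*(2*k + 7)).
Take A(k)=k + 2, B(k)=k + 6, C(k)=k + 7/2.
f must satisfy (k + 2)·f(k+1) − (k + 5)·f(k) = k + 7/2.
Bound: deg f ≤ 3.
A polynomial solution: f(k) = k*(k + 3)*(k + 6)/16.
R(k) = B(k−1)·f(k)/C(k) = k*(k + 3)*(k + 5)*(k + 6)/(8*(2*k + 7)); s_k = R·t_k = 5*k*(k + 6)/(8*(k**2 + 6*k + 8)).
Δs = 5*(2*k + 7)/(k**4 + 14*k**3 + 71*k**2 + 154*k + 120), as required.
Sum = s_(7) − s_(0); s_(7) = 455/792, s_(0) = 0 ⇒ 455/792.

Σ = 455/792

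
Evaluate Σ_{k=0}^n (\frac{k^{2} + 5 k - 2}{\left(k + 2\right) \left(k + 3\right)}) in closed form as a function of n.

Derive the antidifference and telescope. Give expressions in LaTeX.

S(n) = \frac{n^{2} - 1}{n + 3}

r(k) = (k + 2)*(5*k + (k + 1)**2 + 3)/((k + 4)*(k**2 + 5*k - 2)) after simplifying.
Gosper form: A/B · C(k+1)/C(k) with A=k + 2, B=k + 4, C=k**2 + 5*k - 2.
f must satisfy (k + 2)·f(k+1) − (k + 3)·f(k) = k**2 + 5*k - 2.
Degrees (1,1,2) ⇒ d ≤ 2.
Coefficient equations give f(k) = k*(k - 2).
Get s_k = R·t_k = k*(k - 2)/(k + 2) with R(k) = B(k−1)f(k)/C(k) = k*(k - 2)*(k + 3)/(k**2 + 5*k - 2).
Verify: (k**2 + 5*k - 2)/(k**2 + 5*k + 6) matches t_k.
s_(n+1) = (n**2 - 1)/(n + 3) and s_(0) = 0, so S(n) = (n**2 - 1)/(n + 3).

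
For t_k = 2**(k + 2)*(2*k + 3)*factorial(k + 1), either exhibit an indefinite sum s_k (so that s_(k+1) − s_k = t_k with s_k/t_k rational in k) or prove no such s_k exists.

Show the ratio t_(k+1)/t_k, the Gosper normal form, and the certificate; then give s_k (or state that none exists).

s_k = 2**(k + 2)*factorial(k + 1)

Compute t_(k+1)/t_k: get 2*(k + 2)*(2*k + 5)/(2*k + 3).
A = 2*k + 4, B = 1, C = k + 3/2.
Key eq: (2*k + 4)·f(k+1) = (1)·f(k) + (k + 3/2).
deg f ≤ 0 (via 1,0,1).
Coefficient equations give f(k) = 1/2.
Certificate R = B(k−1)f/C = 1/(2*k + 3) gives s_k = 2**(k + 2)*factorial(k + 1).
Δs = 2**(k + 2)*(2*k + 3)*factorial(k + 1), as required.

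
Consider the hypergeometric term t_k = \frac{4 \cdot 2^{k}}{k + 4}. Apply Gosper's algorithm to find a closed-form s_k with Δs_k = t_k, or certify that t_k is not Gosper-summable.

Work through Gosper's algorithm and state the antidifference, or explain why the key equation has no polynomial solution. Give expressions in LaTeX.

Step 1: r(k) = 2*(k + 4)/(k + 5).
Take A(k)=2*k + 8, B(k)=k + 5, C(k)=1.
Solve (2*k + 8)·f(k+1) − (k + 4)·f(k) = 1.
From deg A=1, deg B=1, deg C=0: d=-1.
d = -1 < 0 ⇒ no nonzero polynomial f; not summable.

none — t_k is not Gosper-summable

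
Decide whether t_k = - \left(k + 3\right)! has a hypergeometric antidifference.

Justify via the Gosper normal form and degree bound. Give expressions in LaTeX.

No — negative degree bound, so no certificate f.

Ratio r(k) = k + 4.
So A=k + 4 and B=1, with C=1.
Set up (k + 4)·f(k+1) − (1)·f(k) − (1) = 0.
deg f ≤ -1 (via 1,0,0).
Bound -1 < 0, so the key equation has no polynomial solution.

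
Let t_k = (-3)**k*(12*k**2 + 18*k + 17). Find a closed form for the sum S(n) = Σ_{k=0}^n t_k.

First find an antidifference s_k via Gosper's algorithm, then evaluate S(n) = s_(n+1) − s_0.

Step 1: r(k) = 3*(-12*k**2 - 42*k - 47)/(12*k**2 + 18*k + 17).
Factor: A=-3; B=1; C=k**2 + 3*k/2 + 17/12.
Solve (-3)·f(k+1) − (1)·f(k) = k**2 + 3*k/2 + 17/12.
From deg A=0, deg B=0, deg C=2: d=2.
A polynomial solution: f(k) = -(3*k**2 + 2)/12.
Get s_k = R·t_k = (-3)**k*(-3*k**2 - 2) with R(k) = B(k−1)f(k)/C(k) = -(3*k**2 + 2)/(12*k**2 + 18*k + 17).
Verify: (-3)**k*(12*k**2 + 18*k + 17) matches t_k.
s_(n+1) = 3*(-3)**n*(3*n**2 + 6*n + 5) and s_(0) = -2, so S(n) = 9*(-3)**n*n**2 + 18*(-3)**n*n + 15*(-3)**n + 2.

S(n) = 9*(-3)**n*n**2 + 18*(-3)**n*n + 15*(-3)**n + 2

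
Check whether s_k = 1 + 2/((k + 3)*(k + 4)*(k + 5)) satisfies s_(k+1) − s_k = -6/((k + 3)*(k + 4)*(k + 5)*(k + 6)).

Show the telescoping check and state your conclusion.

valid; difference matches t_k

s_(k+1) = 1 + 2/((k + 4)*(k + 5)*(k + 6))
s_(k+1) − s_k = -6/((k + 3)*(k + 4)*(k + 5)*(k + 6))
(s_(k+1) − s_k) − t_k = 0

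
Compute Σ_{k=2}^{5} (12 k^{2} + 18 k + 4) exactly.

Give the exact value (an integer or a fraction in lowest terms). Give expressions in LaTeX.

Step 1: r(k) = (6*k**2 + 21*k + 17)/(6*k**2 + 9*k + 2).
So A=1 and B=1, with C=k**2 + 3*k/2 + 1/3.
Solve (1)·f(k+1) − (1)·f(k) = k**2 + 3*k/2 + 1/3.
Degrees (0,0,2) ⇒ d ≤ 3.
Solve for f: f(k) = k*(4*k**2 + 3*k - 3)/12 (degree 3 ≤ 3).
Then R = B(k−1)f/C = k*(4*k**2 + 3*k - 3)/(2*(6*k**2 + 9*k + 2)), so s_k = R(k)·t_k = k*(4*k**2 + 3*k - 3).
Verify: 12*k**2 + 18*k + 4 matches t_k.
Sum = s_(6) − s_(2); s_(6) = 954, s_(2) = 38 ⇒ 916.

Σ = 916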